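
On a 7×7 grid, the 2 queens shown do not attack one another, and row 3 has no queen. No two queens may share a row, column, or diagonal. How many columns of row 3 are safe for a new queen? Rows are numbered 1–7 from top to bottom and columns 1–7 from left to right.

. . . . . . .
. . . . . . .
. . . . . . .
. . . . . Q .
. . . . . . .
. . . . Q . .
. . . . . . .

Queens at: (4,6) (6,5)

3

(4,6) attacks row 3 at column 6 and diagonals 5, 7.
(6,5) attacks row 3 at column 5 and diagonals 2.
Attacked columns: {2, 5, 6, 7}. Safe: {1, 3, 4}.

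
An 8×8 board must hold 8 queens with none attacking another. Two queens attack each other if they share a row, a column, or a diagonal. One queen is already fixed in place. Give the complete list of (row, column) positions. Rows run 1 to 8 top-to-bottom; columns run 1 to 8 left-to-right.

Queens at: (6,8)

Row 1: attacked by (6,8)→{3,8}. Safe: 1, 2, 4, 5, 6, 7. Place at column 2.
Row 2: attacked by (1,2)→{1,2,3}; (6,8)→{4,8}. Safe: 5, 6, 7. Place at column 5.
Row 3: attacked by (1,2)→{2,4}; (2,5)→{4,5,6}; (6,8)→{5,8}. Safe: 1, 3, 7. Place at column 7.
Row 4: attacked by (1,2)→{2,5}; (2,5)→{3,5,7}; (3,7)→{6,7,8}; (6,8)→{6,8}. Safe: 1, 4. Place at column 4.
Row 5: attacked by (1,2)→{2,6}; (2,5)→{2,5,8}; (3,7)→{5,7}; (4,4)→{3,4,5}; (6,8)→{7,8}. Safe: 1. Place at column 1.
Row 7: attacked by (1,2)→{2,8}; (2,5)→{5}; (3,7)→{3,7}; (4,4)→{1,4,7}; (5,1)→{1,3}; (6,8)→{7,8}. Safe: 6. Place at column 6.
Row 8: attacked by (1,2)→{2}; (2,5)→{5}; (3,7)→{2,7}; (4,4)→{4,8}; (5,1)→{1,4}; (6,8)→{6,8}; (7,6)→{5,6,7}. Safe: 3. Place at column 3.
Columns [2, 5, 7, 4, 1, 8, 6, 3], r−c [-1, -3, -4, 0, 4, -2, 1, 5], r+c [3, 7, 10, 8, 6, 14, 13, 11] are all distinct, so no two queens attack.

(1,2) (2,5) (3,7) (4,4) (5,1) (6,8) (7,6) (8,3)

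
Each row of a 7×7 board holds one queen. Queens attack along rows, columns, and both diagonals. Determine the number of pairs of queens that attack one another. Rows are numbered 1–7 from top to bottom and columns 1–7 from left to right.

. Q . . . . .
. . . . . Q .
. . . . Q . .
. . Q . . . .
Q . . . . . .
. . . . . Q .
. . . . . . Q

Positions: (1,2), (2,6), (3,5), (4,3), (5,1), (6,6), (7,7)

3

Same column: (2,6)–(6,6) (column 6).
Same diagonal: (2,6)–(3,5) (|2−3| = |6−5| = 1); (6,6)–(7,7) (|6−7| = |6−7| = 1).
Total attacking pairs: 3.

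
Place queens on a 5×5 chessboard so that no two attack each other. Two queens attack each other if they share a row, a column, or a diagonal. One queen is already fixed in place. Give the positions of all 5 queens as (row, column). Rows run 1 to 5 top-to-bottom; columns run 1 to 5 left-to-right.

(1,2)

(1,2) (2,5) (3,3) (4,1) (5,4)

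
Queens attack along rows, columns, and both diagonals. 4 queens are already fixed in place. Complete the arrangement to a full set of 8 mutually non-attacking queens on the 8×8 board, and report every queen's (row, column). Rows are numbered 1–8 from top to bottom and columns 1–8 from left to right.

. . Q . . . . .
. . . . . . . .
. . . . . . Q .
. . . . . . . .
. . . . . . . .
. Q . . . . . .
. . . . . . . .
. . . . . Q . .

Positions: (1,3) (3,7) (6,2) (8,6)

(1,3) (2,1) (3,7) (4,5) (5,8) (6,2) (7,4) (8,6)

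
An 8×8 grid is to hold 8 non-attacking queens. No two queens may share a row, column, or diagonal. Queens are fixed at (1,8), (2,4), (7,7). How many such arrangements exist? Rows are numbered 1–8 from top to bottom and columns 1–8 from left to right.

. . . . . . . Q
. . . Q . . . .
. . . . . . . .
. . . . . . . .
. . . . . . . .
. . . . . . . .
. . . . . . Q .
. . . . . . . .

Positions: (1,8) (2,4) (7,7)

Branch on row 3: col 1 → 1; col 2 → 0.
Sum: 1 + 0 = 1.

1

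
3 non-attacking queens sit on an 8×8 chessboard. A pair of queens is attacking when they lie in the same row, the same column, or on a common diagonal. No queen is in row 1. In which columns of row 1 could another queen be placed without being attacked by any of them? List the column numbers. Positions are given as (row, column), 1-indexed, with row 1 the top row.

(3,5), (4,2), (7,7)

columns 4, 6, 8

(3,5) attacks row 1 at column 5 and diagonals 3, 7.
(4,2) attacks row 1 at column 2 and diagonals 5.
(7,7) attacks row 1 at column 7 and diagonals 1.
Attacked columns: {1, 2, 3, 5, 7}. Safe: {4, 6, 8}.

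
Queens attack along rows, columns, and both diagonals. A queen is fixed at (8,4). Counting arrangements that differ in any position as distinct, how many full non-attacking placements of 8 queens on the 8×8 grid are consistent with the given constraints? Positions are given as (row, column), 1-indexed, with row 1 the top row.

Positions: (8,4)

18

Branch on row 1: col 1 → 1; col 2 → 3; col 3 → 3; col 5 → 3; col 6 → 4; col 7 → 3; col 8 → 1.
Sum: 1 + 3 + 3 + 3 + 4 + 3 + 1 = 18.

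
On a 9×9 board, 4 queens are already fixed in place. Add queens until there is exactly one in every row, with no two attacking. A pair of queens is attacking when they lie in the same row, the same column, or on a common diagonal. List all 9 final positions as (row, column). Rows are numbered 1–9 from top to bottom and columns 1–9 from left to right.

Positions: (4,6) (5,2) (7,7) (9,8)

(1,5) (2,3) (3,1) (4,6) (5,2) (6,9) (7,7) (8,4) (9,8)

Row 1: attacked by (4,6)→{3,6,9}; (5,2)→{2,6}; (7,7)→{1,7}; (9,8)→{8}. Safe: 4, 5. Place at column 5.
Row 2: attacked by (1,5)→{4,5,6}; (4,6)→{4,6,8}; (5,2)→{2,5}; (7,7)→{2,7}; (9,8)→{1,8}. Safe: 3, 9. Place at column 3.
Row 3: attacked by (1,5)→{3,5,7}; (2,3)→{2,3,4}; (4,6)→{5,6,7}; (5,2)→{2,4}; (7,7)→{3,7}; (9,8)→{2,8}. Safe: 1, 9. Place at column 1.
Row 6: attacked by (1,5)→{5}; (2,3)→{3,7}; (3,1)→{1,4}; (4,6)→{4,6,8}; (5,2)→{1,2,3}; (7,7)→{6,7,8}; (9,8)→{5,8}. Safe: 9. Place at column 9.
Row 8: attacked by (1,5)→{5}; (2,3)→{3,9}; (3,1)→{1,6}; (4,6)→{2,6}; (5,2)→{2,5}; (6,9)→{7,9}; (7,7)→{6,7,8}; (9,8)→{7,8,9}. Safe: 4. Place at column 4.
Columns [5, 3, 1, 6, 2, 9, 7, 4, 8], r−c [-4, -1, 2, -2, 3, -3, 0, 4, 1], r+c [6, 5, 4, 10, 7, 15, 14, 12, 17] are all distinct, so no two queens attack.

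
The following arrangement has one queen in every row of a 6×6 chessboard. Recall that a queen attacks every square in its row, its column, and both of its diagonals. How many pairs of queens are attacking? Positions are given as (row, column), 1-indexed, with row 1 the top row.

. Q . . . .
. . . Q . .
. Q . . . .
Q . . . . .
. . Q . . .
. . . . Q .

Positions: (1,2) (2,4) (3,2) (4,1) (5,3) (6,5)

3

Same column: (1,2)–(3,2) (column 2).
Same diagonal: (3,2)–(4,1) (|3−4| = |2−1| = 1); (3,2)–(6,5) (|3−6| = |2−5| = 3).
Total attacking pairs: 3.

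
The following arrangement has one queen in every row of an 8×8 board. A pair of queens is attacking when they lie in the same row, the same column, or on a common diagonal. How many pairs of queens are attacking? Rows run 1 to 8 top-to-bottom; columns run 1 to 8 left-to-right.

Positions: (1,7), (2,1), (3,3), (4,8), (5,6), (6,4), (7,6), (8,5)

3

Same column: (5,6)–(7,6) (column 6).
Same diagonal: (2,1)–(7,6) (|2−7| = |1−6| = 5); (7,6)–(8,5) (|7−8| = |6−5| = 1).
Total attacking pairs: 3.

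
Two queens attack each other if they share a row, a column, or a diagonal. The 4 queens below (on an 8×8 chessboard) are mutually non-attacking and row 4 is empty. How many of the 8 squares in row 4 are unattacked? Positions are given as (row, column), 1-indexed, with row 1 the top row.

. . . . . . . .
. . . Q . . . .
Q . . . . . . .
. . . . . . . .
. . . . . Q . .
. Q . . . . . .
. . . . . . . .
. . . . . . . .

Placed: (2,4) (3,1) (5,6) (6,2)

(2,4) attacks row 4 at column 4 and diagonals 2, 6.
(3,1) attacks row 4 at column 1 and diagonals 2.
(5,6) attacks row 4 at column 6 and diagonals 5, 7.
(6,2) attacks row 4 at column 2 and diagonals 4.
Attacked columns: {1, 2, 4, 5, 6, 7}. Safe: {3, 8}.

2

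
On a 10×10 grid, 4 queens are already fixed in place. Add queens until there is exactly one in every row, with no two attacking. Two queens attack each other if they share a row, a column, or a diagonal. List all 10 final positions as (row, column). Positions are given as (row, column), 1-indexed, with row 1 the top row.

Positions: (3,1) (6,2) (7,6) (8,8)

(1,9) (2,4) (3,1) (4,5) (5,10) (6,2) (7,6) (8,8) (9,3) (10,7)

Row 1: attacked by (3,1)→{1,3}; (6,2)→{2,7}; (7,6)→{6}; (8,8)→{1,8}. Safe: 4, 5, 9, 10. Place at column 9.
Row 2: attacked by (1,9)→{8,9,10}; (3,1)→{1,2}; (6,2)→{2,6}; (7,6)→{1,6}; (8,8)→{2,8}. Safe: 3, 4, 5, 7. Place at column 4.
Row 4: attacked by (1,9)→{6,9}; (2,4)→{2,4,6}; (3,1)→{1,2}; (6,2)→{2,4}; (7,6)→{3,6,9}; (8,8)→{4,8}. Safe: 5, 7, 10. Place at column 5.
Row 5: attacked by (1,9)→{5,9}; (2,4)→{1,4,7}; (3,1)→{1,3}; (4,5)→{4,5,6}; (6,2)→{1,2,3}; (7,6)→{4,6,8}; (8,8)→{5,8}. Safe: 10. Place at column 10.
Row 9: attacked by (1,9)→{1,9}; (2,4)→{4}; (3,1)→{1,7}; (4,5)→{5,10}; (5,10)→{6,10}; (6,2)→{2,5}; (7,6)→{4,6,8}; (8,8)→{7,8,9}. Safe: 3. Place at column 3.
Row 10: attacked by (1,9)→{9}; (2,4)→{4}; (3,1)→{1,8}; (4,5)→{5}; (5,10)→{5,10}; (6,2)→{2,6}; (7,6)→{3,6,9}; (8,8)→{6,8,10}; (9,3)→{2,3,4}. Safe: 7. Place at column 7.
Columns [9, 4, 1, 5, 10, 2, 6, 8, 3, 7], r−c [-8, -2, 2, -1, -5, 4, 1, 0, 6, 3], r+c [10, 6, 4, 9, 15, 8, 13, 16, 12, 17] are all distinct, so no two queens attack.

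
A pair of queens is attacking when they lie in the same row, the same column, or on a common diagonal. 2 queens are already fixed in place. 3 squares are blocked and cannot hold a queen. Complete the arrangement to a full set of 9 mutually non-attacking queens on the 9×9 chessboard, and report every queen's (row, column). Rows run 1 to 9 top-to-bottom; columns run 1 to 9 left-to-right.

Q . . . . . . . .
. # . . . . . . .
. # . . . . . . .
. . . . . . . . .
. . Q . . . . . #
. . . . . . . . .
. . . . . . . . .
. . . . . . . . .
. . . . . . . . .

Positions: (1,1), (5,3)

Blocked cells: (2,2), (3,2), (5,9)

(1,1) (2,7) (3,4) (4,8) (5,3) (6,9) (7,6) (8,2) (9,5)

Row 2: attacked by (1,1)→{1,2}; (5,3)→{3,6}. Blocked: 2. Safe: 4, 5, 7, 8, 9. Place at column 7.
Row 3: attacked by (1,1)→{1,3}; (2,7)→{6,7,8}; (5,3)→{1,3,5}. Blocked: 2. Safe: 4, 9. Place at column 4.
Row 4: attacked by (1,1)→{1,4}; (2,7)→{5,7,9}; (3,4)→{3,4,5}; (5,3)→{2,3,4}. Safe: 6, 8. Place at column 8.
Row 6: attacked by (1,1)→{1,6}; (2,7)→{3,7}; (3,4)→{1,4,7}; (4,8)→{6,8}; (5,3)→{2,3,4}. Safe: 5, 9. Place at column 9.
Row 7: attacked by (1,1)→{1,7}; (2,7)→{2,7}; (3,4)→{4,8}; (4,8)→{5,8}; (5,3)→{1,3,5}; (6,9)→{8,9}. Safe: 6. Place at column 6.
Row 8: attacked by (1,1)→{1,8}; (2,7)→{1,7}; (3,4)→{4,9}; (4,8)→{4,8}; (5,3)→{3,6}; (6,9)→{7,9}; (7,6)→{5,6,7}. Safe: 2. Place at column 2.
Row 9: attacked by (1,1)→{1,9}; (2,7)→{7}; (3,4)→{4}; (4,8)→{3,8}; (5,3)→{3,7}; (6,9)→{6,9}; (7,6)→{4,6,8}; (8,2)→{1,2,3}. Safe: 5. Place at column 5.
Columns [1, 7, 4, 8, 3, 9, 6, 2, 5], r−c [0, -5, -1, -4, 2, -3, 1, 6, 4], r+c [2, 9, 7, 12, 8, 15, 13, 10, 14] are all distinct, so no two queens attack.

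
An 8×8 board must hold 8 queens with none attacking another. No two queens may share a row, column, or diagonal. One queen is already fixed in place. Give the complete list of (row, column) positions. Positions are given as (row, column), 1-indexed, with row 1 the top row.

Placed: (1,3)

Row 2: attacked by (1,3)→{2,3,4}. Safe: 1, 5, 6, 7, 8. Place at column 8.
Row 3: attacked by (1,3)→{1,3,5}; (2,8)→{7,8}. Safe: 2, 4, 6. Place at column 4.
Row 4: attacked by (1,3)→{3,6}; (2,8)→{6,8}; (3,4)→{3,4,5}. Safe: 1, 2, 7. Place at column 7.
Row 5: attacked by (1,3)→{3,7}; (2,8)→{5,8}; (3,4)→{2,4,6}; (4,7)→{6,7,8}. Safe: 1. Place at column 1.
Row 6: attacked by (1,3)→{3,8}; (2,8)→{4,8}; (3,4)→{1,4,7}; (4,7)→{5,7}; (5,1)→{1,2}. Safe: 6. Place at column 6.
Row 7: attacked by (1,3)→{3}; (2,8)→{3,8}; (3,4)→{4,8}; (4,7)→{4,7}; (5,1)→{1,3}; (6,6)→{5,6,7}. Safe: 2. Place at column 2.
Row 8: attacked by (1,3)→{3}; (2,8)→{2,8}; (3,4)→{4}; (4,7)→{3,7}; (5,1)→{1,4}; (6,6)→{4,6,8}; (7,2)→{1,2,3}. Safe: 5. Place at column 5.
Columns [3, 8, 4, 7, 1, 6, 2, 5], r−c [-2, -6, -1, -3, 4, 0, 5, 3], r+c [4, 10, 7, 11, 6, 12, 9, 13] are all distinct, so no two queens attack.

(1,3) (2,8) (3,4) (4,7) (5,1) (6,6) (7,2) (8,5)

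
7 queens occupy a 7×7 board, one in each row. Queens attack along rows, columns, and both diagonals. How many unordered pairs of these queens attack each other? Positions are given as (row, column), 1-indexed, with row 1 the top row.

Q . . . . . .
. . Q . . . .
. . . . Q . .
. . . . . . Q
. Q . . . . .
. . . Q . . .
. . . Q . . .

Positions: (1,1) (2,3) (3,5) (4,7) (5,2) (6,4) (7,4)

3

Same column: (6,4)–(7,4) (column 4).
Same diagonal: (4,7)–(7,4) (|4−7| = |7−4| = 3); (5,2)–(7,4) (|5−7| = |2−4| = 2).
Total attacking pairs: 3.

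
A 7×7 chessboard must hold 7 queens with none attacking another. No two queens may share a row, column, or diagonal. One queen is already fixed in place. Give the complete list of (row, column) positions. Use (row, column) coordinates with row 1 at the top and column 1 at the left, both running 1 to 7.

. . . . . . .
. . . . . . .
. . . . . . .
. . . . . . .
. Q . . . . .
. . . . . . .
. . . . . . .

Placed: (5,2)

(1,1) (2,3) (3,5) (4,7) (5,2) (6,4) (7,6)

Row 1: attacked by (5,2)→{2,6}. Safe: 1, 3, 4, 5, 7. Place at column 1.
Row 2: attacked by (1,1)→{1,2}; (5,2)→{2,5}. Safe: 3, 4, 6, 7. Place at column 3.
Row 3: attacked by (1,1)→{1,3}; (2,3)→{2,3,4}; (5,2)→{2,4}. Safe: 5, 6, 7. Place at column 5.
Row 4: attacked by (1,1)→{1,4}; (2,3)→{1,3,5}; (3,5)→{4,5,6}; (5,2)→{1,2,3}. Safe: 7. Place at column 7.
Row 6: attacked by (1,1)→{1,6}; (2,3)→{3,7}; (3,5)→{2,5}; (4,7)→{5,7}; (5,2)→{1,2,3}. Safe: 4. Place at column 4.
Row 7: attacked by (1,1)→{1,7}; (2,3)→{3}; (3,5)→{1,5}; (4,7)→{4,7}; (5,2)→{2,4}; (6,4)→{3,4,5}. Safe: 6. Place at column 6.
Columns [1, 3, 5, 7, 2, 4, 6], r−c [0, -1, -2, -3, 3, 2, 1], r+c [2, 5, 8, 11, 7, 10, 13] are all distinct, so no two queens attack.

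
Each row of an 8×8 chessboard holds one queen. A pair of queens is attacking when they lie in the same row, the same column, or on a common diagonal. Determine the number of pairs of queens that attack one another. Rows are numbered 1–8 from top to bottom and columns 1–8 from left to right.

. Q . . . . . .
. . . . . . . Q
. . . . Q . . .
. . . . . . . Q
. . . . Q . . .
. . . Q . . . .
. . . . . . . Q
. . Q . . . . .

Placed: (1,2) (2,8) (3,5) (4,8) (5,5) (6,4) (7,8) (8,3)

Same column: (2,8)–(4,8) (column 8); (2,8)–(7,8) (column 8); (3,5)–(5,5) (column 5); (4,8)–(7,8) (column 8).
Same diagonal: (1,2)–(7,8) (|1−7| = |2−8| = 6); (2,8)–(5,5) (|2−5| = |8−5| = 3); (2,8)–(6,4) (|2−6| = |8−4| = 4); (5,5)–(6,4) (|5−6| = |5−4| = 1).
Total attacking pairs: 8.

8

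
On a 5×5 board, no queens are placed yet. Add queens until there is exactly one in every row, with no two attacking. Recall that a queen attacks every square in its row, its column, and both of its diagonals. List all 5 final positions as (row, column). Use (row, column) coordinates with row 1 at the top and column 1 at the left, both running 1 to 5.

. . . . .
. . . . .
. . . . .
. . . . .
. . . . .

(1,5) (2,2) (3,4) (4,1) (5,3)

Row 1: Safe: 1, 2, 3, 4, 5. Place at column 5.
Row 2: attacked by (1,5)→{4,5}. Safe: 1, 2, 3. Place at column 2.
Row 3: attacked by (1,5)→{3,5}; (2,2)→{1,2,3}. Safe: 4. Place at column 4.
Row 4: attacked by (1,5)→{2,5}; (2,2)→{2,4}; (3,4)→{3,4,5}. Safe: 1. Place at column 1.
Row 5: attacked by (1,5)→{1,5}; (2,2)→{2,5}; (3,4)→{2,4}; (4,1)→{1,2}. Safe: 3. Place at column 3.
Columns [5, 2, 4, 1, 3], r−c [-4, 0, -1, 3, 2], r+c [6, 4, 7, 5, 8] are all distinct, so no two queens attack.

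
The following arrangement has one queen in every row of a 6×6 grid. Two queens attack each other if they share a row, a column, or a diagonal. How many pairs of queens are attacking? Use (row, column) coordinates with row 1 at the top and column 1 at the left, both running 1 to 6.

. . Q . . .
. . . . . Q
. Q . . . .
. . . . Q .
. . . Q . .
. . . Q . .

Same column: (5,4)–(6,4) (column 4).
Same diagonal: (3,2)–(5,4) (|3−5| = |2−4| = 2); (4,5)–(5,4) (|4−5| = |5−4| = 1).
Total attacking pairs: 3.

3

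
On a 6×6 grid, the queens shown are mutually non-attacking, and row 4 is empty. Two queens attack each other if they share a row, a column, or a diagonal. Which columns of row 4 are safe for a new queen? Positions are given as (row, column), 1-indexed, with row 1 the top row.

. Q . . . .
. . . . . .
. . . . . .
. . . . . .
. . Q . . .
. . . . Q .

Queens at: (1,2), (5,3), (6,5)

(1,2) attacks row 4 at column 2 and diagonals 5.
(5,3) attacks row 4 at column 3 and diagonals 2, 4.
(6,5) attacks row 4 at column 5 and diagonals 3.
Attacked columns: {2, 3, 4, 5}. Safe: {1, 6}.

columns 1, 6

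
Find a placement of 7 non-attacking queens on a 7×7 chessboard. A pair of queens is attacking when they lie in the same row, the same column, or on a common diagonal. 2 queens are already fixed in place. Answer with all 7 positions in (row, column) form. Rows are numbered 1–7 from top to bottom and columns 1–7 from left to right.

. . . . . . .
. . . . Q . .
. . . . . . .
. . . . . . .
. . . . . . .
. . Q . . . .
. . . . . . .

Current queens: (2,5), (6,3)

Row 1: attacked by (2,5)→{4,5,6}; (6,3)→{3}. Safe: 1, 2, 7. Place at column 2.
Row 3: attacked by (1,2)→{2,4}; (2,5)→{4,5,6}; (6,3)→{3,6}. Safe: 1, 7. Place at column 7.
Row 4: attacked by (1,2)→{2,5}; (2,5)→{3,5,7}; (3,7)→{6,7}; (6,3)→{1,3,5}. Safe: 4. Place at column 4.
Row 5: attacked by (1,2)→{2,6}; (2,5)→{2,5}; (3,7)→{5,7}; (4,4)→{3,4,5}; (6,3)→{2,3,4}. Safe: 1. Place at column 1.
Row 7: attacked by (1,2)→{2}; (2,5)→{5}; (3,7)→{3,7}; (4,4)→{1,4,7}; (5,1)→{1,3}; (6,3)→{2,3,4}. Safe: 6. Place at column 6.
Columns [2, 5, 7, 4, 1, 3, 6], r−c [-1, -3, -4, 0, 4, 3, 1], r+c [3, 7, 10, 8, 6, 9, 13] are all distinct, so no two queens attack.

(1,2) (2,5) (3,7) (4,4) (5,1) (6,3) (7,6)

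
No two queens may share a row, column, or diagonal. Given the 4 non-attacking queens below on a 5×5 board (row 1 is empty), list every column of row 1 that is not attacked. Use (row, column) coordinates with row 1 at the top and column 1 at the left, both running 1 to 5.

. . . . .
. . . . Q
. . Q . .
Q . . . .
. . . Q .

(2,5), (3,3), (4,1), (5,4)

columns 2

(2,5) attacks row 1 at column 5 and diagonals 4.
(3,3) attacks row 1 at column 3 and diagonals 1, 5.
(4,1) attacks row 1 at column 1 and diagonals 4.
(5,4) attacks row 1 at column 4.
Attacked columns: {1, 3, 4, 5}. Safe: {2}.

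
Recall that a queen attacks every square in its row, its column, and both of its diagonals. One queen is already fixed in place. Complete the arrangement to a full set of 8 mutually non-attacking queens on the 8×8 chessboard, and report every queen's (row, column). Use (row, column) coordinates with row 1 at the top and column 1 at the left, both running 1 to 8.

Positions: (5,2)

(1,8) (2,3) (3,1) (4,6) (5,2) (6,5) (7,7) (8,4)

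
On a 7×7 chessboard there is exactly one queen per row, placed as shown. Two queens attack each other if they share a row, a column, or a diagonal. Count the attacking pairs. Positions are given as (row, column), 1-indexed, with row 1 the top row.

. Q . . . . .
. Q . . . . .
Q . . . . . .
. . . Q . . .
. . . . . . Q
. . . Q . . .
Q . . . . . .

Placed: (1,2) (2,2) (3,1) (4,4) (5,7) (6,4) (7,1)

7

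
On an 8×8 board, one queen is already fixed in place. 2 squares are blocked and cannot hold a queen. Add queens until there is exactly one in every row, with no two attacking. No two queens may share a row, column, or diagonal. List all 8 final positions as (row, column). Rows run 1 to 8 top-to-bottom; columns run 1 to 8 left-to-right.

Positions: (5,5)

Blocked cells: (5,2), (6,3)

Row 1: attacked by (5,5)→{1,5}. Safe: 2, 3, 4, 6, 7, 8. Place at column 3.
Row 2: attacked by (1,3)→{2,3,4}; (5,5)→{2,5,8}. Safe: 1, 6, 7. Place at column 7.
Row 3: attacked by (1,3)→{1,3,5}; (2,7)→{6,7,8}; (5,5)→{3,5,7}. Safe: 2, 4. Place at column 2.
Row 4: attacked by (1,3)→{3,6}; (2,7)→{5,7}; (3,2)→{1,2,3}; (5,5)→{4,5,6}. Safe: 8. Place at column 8.
Row 6: attacked by (1,3)→{3,8}; (2,7)→{3,7}; (3,2)→{2,5}; (4,8)→{6,8}; (5,5)→{4,5,6}. Blocked: 3. Safe: 1. Place at column 1.
Row 7: attacked by (1,3)→{3}; (2,7)→{2,7}; (3,2)→{2,6}; (4,8)→{5,8}; (5,5)→{3,5,7}; (6,1)→{1,2}. Safe: 4. Place at column 4.
Row 8: attacked by (1,3)→{3}; (2,7)→{1,7}; (3,2)→{2,7}; (4,8)→{4,8}; (5,5)→{2,5,8}; (6,1)→{1,3}; (7,4)→{3,4,5}. Safe: 6. Place at column 6.
Columns [3, 7, 2, 8, 5, 1, 4, 6], r−c [-2, -5, 1, -4, 0, 5, 3, 2], r+c [4, 9, 5, 12, 10, 7, 11, 14] are all distinct, so no two queens attack.

(1,3) (2,7) (3,2) (4,8) (5,5) (6,1) (7,4) (8,6)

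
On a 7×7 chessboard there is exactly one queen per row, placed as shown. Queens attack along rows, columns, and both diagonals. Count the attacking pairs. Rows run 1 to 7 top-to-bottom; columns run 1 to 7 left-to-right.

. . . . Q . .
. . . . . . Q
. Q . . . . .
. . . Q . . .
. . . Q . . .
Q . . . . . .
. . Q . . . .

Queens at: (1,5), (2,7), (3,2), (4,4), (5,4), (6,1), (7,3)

3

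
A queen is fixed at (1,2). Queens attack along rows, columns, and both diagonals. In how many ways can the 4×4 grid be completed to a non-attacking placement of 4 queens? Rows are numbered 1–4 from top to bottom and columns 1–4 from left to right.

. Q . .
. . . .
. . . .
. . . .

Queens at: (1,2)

1

Branch on row 2: col 4 → 1.
Sum: 1 = 1.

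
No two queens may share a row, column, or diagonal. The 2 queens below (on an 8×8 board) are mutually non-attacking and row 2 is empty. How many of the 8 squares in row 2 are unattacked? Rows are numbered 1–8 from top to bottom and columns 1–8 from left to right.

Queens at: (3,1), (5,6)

(3,1) attacks row 2 at column 1 and diagonals 2.
(5,6) attacks row 2 at column 6 and diagonals 3.
Attacked columns: {1, 2, 3, 6}. Safe: {4, 5, 7, 8}.

4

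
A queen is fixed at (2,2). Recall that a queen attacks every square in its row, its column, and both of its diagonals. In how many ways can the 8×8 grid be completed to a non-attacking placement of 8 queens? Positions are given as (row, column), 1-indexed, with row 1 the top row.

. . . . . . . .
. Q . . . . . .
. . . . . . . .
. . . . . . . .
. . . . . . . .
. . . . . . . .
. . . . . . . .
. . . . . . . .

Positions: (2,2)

16

Branch on row 1: col 4 → 6; col 5 → 4; col 6 → 2; col 7 → 2; col 8 → 2.
Sum: 6 + 4 + 2 + 2 + 2 = 16.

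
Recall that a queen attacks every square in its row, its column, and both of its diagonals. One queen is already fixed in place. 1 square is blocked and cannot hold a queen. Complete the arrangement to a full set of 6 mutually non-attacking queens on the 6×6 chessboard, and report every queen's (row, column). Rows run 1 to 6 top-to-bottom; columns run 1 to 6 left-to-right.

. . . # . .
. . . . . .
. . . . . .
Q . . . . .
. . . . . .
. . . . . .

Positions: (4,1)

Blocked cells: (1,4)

(1,2) (2,4) (3,6) (4,1) (5,3) (6,5)

Row 1: attacked by (4,1)→{1,4}. Blocked: 4. Safe: 2, 3, 5, 6. Place at column 2.
Row 2: attacked by (1,2)→{1,2,3}; (4,1)→{1,3}. Safe: 4, 5, 6. Place at column 4.
Row 3: attacked by (1,2)→{2,4}; (2,4)→{3,4,5}; (4,1)→{1,2}. Safe: 6. Place at column 6.
Row 5: attacked by (1,2)→{2,6}; (2,4)→{1,4}; (3,6)→{4,6}; (4,1)→{1,2}. Safe: 3, 5. Place at column 3.
Row 6: attacked by (1,2)→{2}; (2,4)→{4}; (3,6)→{3,6}; (4,1)→{1,3}; (5,3)→{2,3,4}. Safe: 5. Place at column 5.
Columns [2, 4, 6, 1, 3, 5], r−c [-1, -2, -3, 3, 2, 1], r+c [3, 6, 9, 5, 8, 11] are all distinct, so no two queens attack.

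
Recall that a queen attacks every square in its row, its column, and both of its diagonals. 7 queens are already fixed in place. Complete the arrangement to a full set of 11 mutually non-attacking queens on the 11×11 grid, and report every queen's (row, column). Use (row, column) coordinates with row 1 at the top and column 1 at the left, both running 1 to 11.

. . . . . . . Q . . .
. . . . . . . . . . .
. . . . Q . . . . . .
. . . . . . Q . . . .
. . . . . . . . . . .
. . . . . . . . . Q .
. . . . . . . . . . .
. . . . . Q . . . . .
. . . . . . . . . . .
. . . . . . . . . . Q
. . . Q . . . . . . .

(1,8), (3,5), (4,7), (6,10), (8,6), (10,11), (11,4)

(1,8) (2,1) (3,5) (4,7) (5,2) (6,10) (7,3) (8,6) (9,9) (10,11) (11,4)

Row 2: attacked by (1,8)→{7,8,9}; (3,5)→{4,5,6}; (4,7)→{5,7,9}; (6,10)→{6,10}; (8,6)→{6}; (10,11)→{3,11}; (11,4)→{4}. Safe: 1, 2. Place at column 1.
Row 5: attacked by (1,8)→{4,8}; (2,1)→{1,4}; (3,5)→{3,5,7}; (4,7)→{6,7,8}; (6,10)→{9,10,11}; (8,6)→{3,6,9}; (10,11)→{6,11}; (11,4)→{4,10}. Safe: 2. Place at column 2.
Row 7: attacked by (1,8)→{2,8}; (2,1)→{1,6}; (3,5)→{1,5,9}; (4,7)→{4,7,10}; (5,2)→{2,4}; (6,10)→{9,10,11}; (8,6)→{5,6,7}; (10,11)→{8,11}; (11,4)→{4,8}. Safe: 3. Place at column 3.
Row 9: attacked by (1,8)→{8}; (2,1)→{1,8}; (3,5)→{5,11}; (4,7)→{2,7}; (5,2)→{2,6}; (6,10)→{7,10}; (7,3)→{1,3,5}; (8,6)→{5,6,7}; (10,11)→{10,11}; (11,4)→{2,4,6}. Safe: 9. Place at column 9.
Columns [8, 1, 5, 7, 2, 10, 3, 6, 9, 11, 4], r−c [-7, 1, -2, -3, 3, -4, 4, 2, 0, -1, 7], r+c [9, 3, 8, 11, 7, 16, 10, 14, 18, 21, 15] are all distinct, so no two queens attack.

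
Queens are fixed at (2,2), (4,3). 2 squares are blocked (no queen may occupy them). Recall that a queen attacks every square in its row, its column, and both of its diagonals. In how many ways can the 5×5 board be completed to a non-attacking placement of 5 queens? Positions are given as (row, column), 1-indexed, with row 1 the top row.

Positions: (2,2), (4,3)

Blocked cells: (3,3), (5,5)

1

Branch on row 1: col 4 → 1; col 5 → 0.
Sum: 1 + 0 = 1.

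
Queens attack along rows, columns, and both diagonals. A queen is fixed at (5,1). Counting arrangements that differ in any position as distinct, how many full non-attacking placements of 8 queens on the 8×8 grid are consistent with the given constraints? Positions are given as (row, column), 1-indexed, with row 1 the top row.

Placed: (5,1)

Branch on row 1: col 2 → 3; col 3 → 4; col 4 → 5; col 6 → 4; col 7 → 1; col 8 → 1.
Sum: 3 + 4 + 5 + 4 + 1 + 1 = 18.

18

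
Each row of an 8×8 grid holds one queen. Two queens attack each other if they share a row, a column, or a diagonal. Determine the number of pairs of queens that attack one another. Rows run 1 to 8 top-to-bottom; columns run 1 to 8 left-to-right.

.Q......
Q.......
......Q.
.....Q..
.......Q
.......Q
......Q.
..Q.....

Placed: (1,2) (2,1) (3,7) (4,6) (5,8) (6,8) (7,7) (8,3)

6

Same column: (3,7)–(7,7) (column 7); (5,8)–(6,8) (column 8).
Same diagonal: (1,2)–(2,1) (|1−2| = |2−1| = 1); (3,7)–(4,6) (|3−4| = |7−6| = 1); (4,6)–(6,8) (|4−6| = |6−8| = 2); (6,8)–(7,7) (|6−7| = |8−7| = 1).
Total attacking pairs: 6.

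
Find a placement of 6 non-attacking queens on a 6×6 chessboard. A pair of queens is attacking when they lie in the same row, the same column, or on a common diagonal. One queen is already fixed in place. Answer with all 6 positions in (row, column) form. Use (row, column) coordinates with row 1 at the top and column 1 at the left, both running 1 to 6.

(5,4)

(1,5) (2,3) (3,1) (4,6) (5,4) (6,2)

Row 1: attacked by (5,4)→{4}. Safe: 1, 2, 3, 5, 6. Place at column 5.
Row 2: attacked by (1,5)→{4,5,6}; (5,4)→{1,4}. Safe: 2, 3. Place at column 3.
Row 3: attacked by (1,5)→{3,5}; (2,3)→{2,3,4}; (5,4)→{2,4,6}. Safe: 1. Place at column 1.
Row 4: attacked by (1,5)→{2,5}; (2,3)→{1,3,5}; (3,1)→{1,2}; (5,4)→{3,4,5}. Safe: 6. Place at column 6.
Row 6: attacked by (1,5)→{5}; (2,3)→{3}; (3,1)→{1,4}; (4,6)→{4,6}; (5,4)→{3,4,5}. Safe: 2. Place at column 2.
Columns [5, 3, 1, 6, 4, 2], r−c [-4, -1, 2, -2, 1, 4], r+c [6, 5, 4, 10, 9, 8] are all distinct, so no two queens attack.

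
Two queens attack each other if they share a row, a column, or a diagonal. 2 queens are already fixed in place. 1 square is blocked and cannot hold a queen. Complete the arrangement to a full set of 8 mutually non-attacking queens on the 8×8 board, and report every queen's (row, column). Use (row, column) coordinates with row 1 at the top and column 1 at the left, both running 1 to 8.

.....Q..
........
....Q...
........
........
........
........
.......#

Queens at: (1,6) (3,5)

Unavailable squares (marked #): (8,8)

Row 2: attacked by (1,6)→{5,6,7}; (3,5)→{4,5,6}. Safe: 1, 2, 3, 8. Place at column 1.
Row 4: attacked by (1,6)→{3,6}; (2,1)→{1,3}; (3,5)→{4,5,6}. Safe: 2, 7, 8. Place at column 2.
Row 5: attacked by (1,6)→{2,6}; (2,1)→{1,4}; (3,5)→{3,5,7}; (4,2)→{1,2,3}. Safe: 8. Place at column 8.
Row 6: attacked by (1,6)→{1,6}; (2,1)→{1,5}; (3,5)→{2,5,8}; (4,2)→{2,4}; (5,8)→{7,8}. Safe: 3. Place at column 3.
Row 7: attacked by (1,6)→{6}; (2,1)→{1,6}; (3,5)→{1,5}; (4,2)→{2,5}; (5,8)→{6,8}; (6,3)→{2,3,4}. Safe: 7. Place at column 7.
Row 8: attacked by (1,6)→{6}; (2,1)→{1,7}; (3,5)→{5}; (4,2)→{2,6}; (5,8)→{5,8}; (6,3)→{1,3,5}; (7,7)→{6,7,8}. Blocked: 8. Safe: 4. Place at column 4.
Columns [6, 1, 5, 2, 8, 3, 7, 4], r−c [-5, 1, -2, 2, -3, 3, 0, 4], r+c [7, 3, 8, 6, 13, 9, 14, 12] are all distinct, so no two queens attack.

(1,6) (2,1) (3,5) (4,2) (5,8) (6,3) (7,7) (8,4)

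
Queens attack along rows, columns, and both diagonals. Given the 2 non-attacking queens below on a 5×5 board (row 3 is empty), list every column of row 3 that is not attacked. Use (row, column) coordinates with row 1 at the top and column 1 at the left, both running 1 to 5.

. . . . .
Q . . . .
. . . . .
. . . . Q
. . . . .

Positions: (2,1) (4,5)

columns 3

(2,1) attacks row 3 at column 1 and diagonals 2.
(4,5) attacks row 3 at column 5 and diagonals 4.
Attacked columns: {1, 2, 4, 5}. Safe: {3}.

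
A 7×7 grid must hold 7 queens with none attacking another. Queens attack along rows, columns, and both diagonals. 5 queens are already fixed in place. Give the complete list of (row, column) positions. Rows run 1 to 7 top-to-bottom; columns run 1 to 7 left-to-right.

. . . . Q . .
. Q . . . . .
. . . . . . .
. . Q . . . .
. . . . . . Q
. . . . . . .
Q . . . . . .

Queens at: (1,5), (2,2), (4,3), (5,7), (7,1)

Row 3: attacked by (1,5)→{3,5,7}; (2,2)→{1,2,3}; (4,3)→{2,3,4}; (5,7)→{5,7}; (7,1)→{1,5}. Safe: 6. Place at column 6.
Row 6: attacked by (1,5)→{5}; (2,2)→{2,6}; (3,6)→{3,6}; (4,3)→{1,3,5}; (5,7)→{6,7}; (7,1)→{1,2}. Safe: 4. Place at column 4.
Columns [5, 2, 6, 3, 7, 4, 1], r−c [-4, 0, -3, 1, -2, 2, 6], r+c [6, 4, 9, 7, 12, 10, 8] are all distinct, so no two queens attack.

(1,5) (2,2) (3,6) (4,3) (5,7) (6,4) (7,1)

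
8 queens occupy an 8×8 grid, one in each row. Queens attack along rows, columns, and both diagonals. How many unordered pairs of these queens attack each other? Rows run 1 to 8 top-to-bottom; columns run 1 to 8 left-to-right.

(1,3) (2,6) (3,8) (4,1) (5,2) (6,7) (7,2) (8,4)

2

Same column: (5,2)–(7,2) (column 2).
Same diagonal: (4,1)–(5,2) (|4−5| = |1−2| = 1).
Total attacking pairs: 2.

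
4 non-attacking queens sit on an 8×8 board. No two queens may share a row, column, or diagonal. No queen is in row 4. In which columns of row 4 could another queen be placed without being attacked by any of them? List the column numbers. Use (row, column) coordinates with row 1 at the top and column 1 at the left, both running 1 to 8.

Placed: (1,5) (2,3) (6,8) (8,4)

columns 7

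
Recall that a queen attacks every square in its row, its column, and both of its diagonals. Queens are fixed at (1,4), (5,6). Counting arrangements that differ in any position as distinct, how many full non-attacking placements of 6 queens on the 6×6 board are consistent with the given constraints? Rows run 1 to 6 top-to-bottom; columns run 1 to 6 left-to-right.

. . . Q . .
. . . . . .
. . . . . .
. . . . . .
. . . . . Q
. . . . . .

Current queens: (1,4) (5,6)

Branch on row 2: col 1 → 1; col 2 → 0.
Sum: 1 + 0 = 1.

1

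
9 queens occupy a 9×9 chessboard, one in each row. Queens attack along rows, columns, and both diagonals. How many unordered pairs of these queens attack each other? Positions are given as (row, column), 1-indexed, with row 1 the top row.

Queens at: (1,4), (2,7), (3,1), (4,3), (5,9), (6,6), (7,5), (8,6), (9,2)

Same column: (6,6)–(8,6) (column 6).
Same diagonal: (3,1)–(7,5) (|3−7| = |1−5| = 4); (3,1)–(8,6) (|3−8| = |1−6| = 5); (5,9)–(8,6) (|5−8| = |9−6| = 3); (6,6)–(7,5) (|6−7| = |6−5| = 1); (7,5)–(8,6) (|7−8| = |5−6| = 1).
Total attacking pairs: 6.

6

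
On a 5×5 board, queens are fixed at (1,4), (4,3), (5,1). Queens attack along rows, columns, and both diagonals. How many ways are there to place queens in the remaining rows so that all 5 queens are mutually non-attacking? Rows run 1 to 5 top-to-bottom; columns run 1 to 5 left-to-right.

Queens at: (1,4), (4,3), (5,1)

1

Branch on row 2: col 2 → 1.
Sum: 1 = 1.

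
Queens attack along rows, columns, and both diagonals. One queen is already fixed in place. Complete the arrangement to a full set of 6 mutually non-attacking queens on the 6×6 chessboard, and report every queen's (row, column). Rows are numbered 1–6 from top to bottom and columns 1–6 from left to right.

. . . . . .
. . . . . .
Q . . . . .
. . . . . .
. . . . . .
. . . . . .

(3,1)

(1,5) (2,3) (3,1) (4,6) (5,4) (6,2)

Row 1: attacked by (3,1)→{1,3}. Safe: 2, 4, 5, 6. Place at column 5.
Row 2: attacked by (1,5)→{4,5,6}; (3,1)→{1,2}. Safe: 3. Place at column 3.
Row 4: attacked by (1,5)→{2,5}; (2,3)→{1,3,5}; (3,1)→{1,2}. Safe: 4, 6. Place at column 6.
Row 5: attacked by (1,5)→{1,5}; (2,3)→{3,6}; (3,1)→{1,3}; (4,6)→{5,6}. Safe: 2, 4. Place at column 4.
Row 6: attacked by (1,5)→{5}; (2,3)→{3}; (3,1)→{1,4}; (4,6)→{4,6}; (5,4)→{3,4,5}. Safe: 2. Place at column 2.
Columns [5, 3, 1, 6, 4, 2], r−c [-4, -1, 2, -2, 1, 4], r+c [6, 5, 4, 10, 9, 8] are all distinct, so no two queens attack.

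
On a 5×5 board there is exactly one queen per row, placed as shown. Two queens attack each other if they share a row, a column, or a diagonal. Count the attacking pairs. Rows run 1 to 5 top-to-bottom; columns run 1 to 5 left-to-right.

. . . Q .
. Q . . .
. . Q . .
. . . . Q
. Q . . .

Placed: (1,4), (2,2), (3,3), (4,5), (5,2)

2

Same column: (2,2)–(5,2) (column 2).
Same diagonal: (2,2)–(3,3) (|2−3| = |2−3| = 1).
Total attacking pairs: 2.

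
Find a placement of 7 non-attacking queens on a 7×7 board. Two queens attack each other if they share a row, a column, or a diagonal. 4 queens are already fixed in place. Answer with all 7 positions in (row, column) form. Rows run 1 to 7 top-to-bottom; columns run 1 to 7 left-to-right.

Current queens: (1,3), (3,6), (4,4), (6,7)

Row 2: attacked by (1,3)→{2,3,4}; (3,6)→{5,6,7}; (4,4)→{2,4,6}; (6,7)→{3,7}. Safe: 1. Place at column 1.
Row 5: attacked by (1,3)→{3,7}; (2,1)→{1,4}; (3,6)→{4,6}; (4,4)→{3,4,5}; (6,7)→{6,7}. Safe: 2. Place at column 2.
Row 7: attacked by (1,3)→{3}; (2,1)→{1,6}; (3,6)→{2,6}; (4,4)→{1,4,7}; (5,2)→{2,4}; (6,7)→{6,7}. Safe: 5. Place at column 5.
Columns [3, 1, 6, 4, 2, 7, 5], r−c [-2, 1, -3, 0, 3, -1, 2], r+c [4, 3, 9, 8, 7, 13, 12] are all distinct, so no two queens attack.

(1,3) (2,1) (3,6) (4,4) (5,2) (6,7) (7,5)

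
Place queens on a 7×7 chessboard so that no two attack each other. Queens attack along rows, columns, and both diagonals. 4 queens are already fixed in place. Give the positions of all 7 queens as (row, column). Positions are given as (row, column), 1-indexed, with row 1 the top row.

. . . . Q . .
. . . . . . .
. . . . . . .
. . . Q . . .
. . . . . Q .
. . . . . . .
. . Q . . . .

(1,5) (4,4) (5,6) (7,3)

(1,5) (2,7) (3,2) (4,4) (5,6) (6,1) (7,3)

Row 2: attacked by (1,5)→{4,5,6}; (4,4)→{2,4,6}; (5,6)→{3,6}; (7,3)→{3}. Safe: 1, 7. Place at column 7.
Row 3: attacked by (1,5)→{3,5,7}; (2,7)→{6,7}; (4,4)→{3,4,5}; (5,6)→{4,6}; (7,3)→{3,7}. Safe: 1, 2. Place at column 2.
Row 6: attacked by (1,5)→{5}; (2,7)→{3,7}; (3,2)→{2,5}; (4,4)→{2,4,6}; (5,6)→{5,6,7}; (7,3)→{2,3,4}. Safe: 1. Place at column 1.
Columns [5, 7, 2, 4, 6, 1, 3], r−c [-4, -5, 1, 0, -1, 5, 4], r+c [6, 9, 5, 8, 11, 7, 10] are all distinct, so no two queens attack.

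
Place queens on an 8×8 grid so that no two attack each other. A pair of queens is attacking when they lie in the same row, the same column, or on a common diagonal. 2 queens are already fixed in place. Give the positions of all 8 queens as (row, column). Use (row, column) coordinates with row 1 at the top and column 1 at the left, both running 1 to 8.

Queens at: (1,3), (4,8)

Row 2: attacked by (1,3)→{2,3,4}; (4,8)→{6,8}. Safe: 1, 5, 7. Place at column 7.
Row 3: attacked by (1,3)→{1,3,5}; (2,7)→{6,7,8}; (4,8)→{7,8}. Safe: 2, 4. Place at column 2.
Row 5: attacked by (1,3)→{3,7}; (2,7)→{4,7}; (3,2)→{2,4}; (4,8)→{7,8}. Safe: 1, 5, 6. Place at column 5.
Row 6: attacked by (1,3)→{3,8}; (2,7)→{3,7}; (3,2)→{2,5}; (4,8)→{6,8}; (5,5)→{4,5,6}. Safe: 1. Place at column 1.
Row 7: attacked by (1,3)→{3}; (2,7)→{2,7}; (3,2)→{2,6}; (4,8)→{5,8}; (5,5)→{3,5,7}; (6,1)→{1,2}. Safe: 4. Place at column 4.
Row 8: attacked by (1,3)→{3}; (2,7)→{1,7}; (3,2)→{2,7}; (4,8)→{4,8}; (5,5)→{2,5,8}; (6,1)→{1,3}; (7,4)→{3,4,5}. Safe: 6. Place at column 6.
Columns [3, 7, 2, 8, 5, 1, 4, 6], r−c [-2, -5, 1, -4, 0, 5, 3, 2], r+c [4, 9, 5, 12, 10, 7, 11, 14] are all distinct, so no two queens attack.

(1,3) (2,7) (3,2) (4,8) (5,5) (6,1) (7,4) (8,6)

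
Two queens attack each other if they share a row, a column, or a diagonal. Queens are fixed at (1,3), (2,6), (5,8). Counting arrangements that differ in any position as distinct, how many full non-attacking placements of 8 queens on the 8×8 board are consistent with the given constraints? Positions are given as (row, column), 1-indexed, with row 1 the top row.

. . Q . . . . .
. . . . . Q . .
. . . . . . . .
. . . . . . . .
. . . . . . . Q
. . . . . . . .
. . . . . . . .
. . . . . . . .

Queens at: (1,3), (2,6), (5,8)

3

Branch on row 3: col 2 → 1; col 4 → 2.
Sum: 1 + 2 = 3.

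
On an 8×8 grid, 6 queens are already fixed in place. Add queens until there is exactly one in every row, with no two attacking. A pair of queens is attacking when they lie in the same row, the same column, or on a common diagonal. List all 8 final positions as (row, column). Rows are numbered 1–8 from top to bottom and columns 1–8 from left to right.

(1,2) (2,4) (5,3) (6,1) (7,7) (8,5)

Row 3: attacked by (1,2)→{2,4}; (2,4)→{3,4,5}; (5,3)→{1,3,5}; (6,1)→{1,4}; (7,7)→{3,7}; (8,5)→{5}. Safe: 6, 8. Place at column 6.
Row 4: attacked by (1,2)→{2,5}; (2,4)→{2,4,6}; (3,6)→{5,6,7}; (5,3)→{2,3,4}; (6,1)→{1,3}; (7,7)→{4,7}; (8,5)→{1,5}. Safe: 8. Place at column 8.
Columns [2, 4, 6, 8, 3, 1, 7, 5], r−c [-1, -2, -3, -4, 2, 5, 0, 3], r+c [3, 6, 9, 12, 8, 7, 14, 13] are all distinct, so no two queens attack.

(1,2) (2,4) (3,6) (4,8) (5,3) (6,1) (7,7) (8,5)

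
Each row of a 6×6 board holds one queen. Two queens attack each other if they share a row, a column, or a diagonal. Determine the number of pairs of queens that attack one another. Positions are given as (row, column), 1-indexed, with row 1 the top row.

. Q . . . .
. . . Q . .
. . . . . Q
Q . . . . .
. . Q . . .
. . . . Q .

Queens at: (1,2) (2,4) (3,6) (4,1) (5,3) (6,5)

0

All columns are distinct and no two queens satisfy |Δrow| = |Δcol|, so no pair attacks.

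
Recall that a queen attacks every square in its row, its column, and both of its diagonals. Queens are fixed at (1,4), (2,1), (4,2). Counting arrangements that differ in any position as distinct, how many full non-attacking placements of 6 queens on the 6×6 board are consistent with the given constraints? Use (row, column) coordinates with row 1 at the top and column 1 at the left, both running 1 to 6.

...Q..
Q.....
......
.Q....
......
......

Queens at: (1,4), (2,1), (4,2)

1

Branch on row 3: col 5 → 1.
Sum: 1 = 1.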